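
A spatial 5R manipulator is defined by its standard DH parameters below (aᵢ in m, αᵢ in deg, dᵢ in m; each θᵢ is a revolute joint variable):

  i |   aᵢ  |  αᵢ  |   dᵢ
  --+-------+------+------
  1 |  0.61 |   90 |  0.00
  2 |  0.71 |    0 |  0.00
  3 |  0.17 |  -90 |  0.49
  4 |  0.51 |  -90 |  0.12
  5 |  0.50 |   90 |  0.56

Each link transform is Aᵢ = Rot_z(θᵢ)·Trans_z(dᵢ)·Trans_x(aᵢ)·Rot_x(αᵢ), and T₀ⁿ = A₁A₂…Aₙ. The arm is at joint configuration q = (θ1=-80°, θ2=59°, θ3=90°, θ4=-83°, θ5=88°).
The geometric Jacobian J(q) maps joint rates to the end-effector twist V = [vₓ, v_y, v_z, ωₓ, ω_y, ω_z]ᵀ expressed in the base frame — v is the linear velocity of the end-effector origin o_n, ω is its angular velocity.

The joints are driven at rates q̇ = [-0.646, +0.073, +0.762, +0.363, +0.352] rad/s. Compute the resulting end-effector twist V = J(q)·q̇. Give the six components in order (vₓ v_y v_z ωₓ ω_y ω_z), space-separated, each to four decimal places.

o_n = [-0.8451, -0.6506, 1.3410]
J₁: ẑ×o_n = [0.6506, -0.8451, 0.0000], ω = ẑ
J2: z=[-0.9848, -0.1736, 0.0000] o=[0.1059, -0.6007, 0.0000] → [-0.2329, 1.3206, -0.1160, -0.9848, -0.1736, 0.0000]
J3: z=[-0.9848, -0.1736, 0.0000] o=[0.1694, -0.9609, 0.6086] → [-0.1272, 0.7213, -0.4817, -0.9848, -0.1736, 0.0000]
J4: z=[-0.0894, 0.5072, -0.8572] o=[-0.3384, -0.9024, 0.6961] → [0.5429, 0.4920, 0.2345, -0.0894, 0.5072, -0.8572]
J5: z=[-0.0277, 0.8590, 0.5112] o=[-0.8569, -0.8770, 0.6253] → [0.4991, 0.0259, -0.0164, -0.0277, 0.8590, 0.5112]
V = J·q̇ = [-0.1615, 1.3797, -0.2962, -0.8645, 0.3415, -0.7772]

-0.1615 1.3797 -0.2962 -0.8645 0.3415 -0.7772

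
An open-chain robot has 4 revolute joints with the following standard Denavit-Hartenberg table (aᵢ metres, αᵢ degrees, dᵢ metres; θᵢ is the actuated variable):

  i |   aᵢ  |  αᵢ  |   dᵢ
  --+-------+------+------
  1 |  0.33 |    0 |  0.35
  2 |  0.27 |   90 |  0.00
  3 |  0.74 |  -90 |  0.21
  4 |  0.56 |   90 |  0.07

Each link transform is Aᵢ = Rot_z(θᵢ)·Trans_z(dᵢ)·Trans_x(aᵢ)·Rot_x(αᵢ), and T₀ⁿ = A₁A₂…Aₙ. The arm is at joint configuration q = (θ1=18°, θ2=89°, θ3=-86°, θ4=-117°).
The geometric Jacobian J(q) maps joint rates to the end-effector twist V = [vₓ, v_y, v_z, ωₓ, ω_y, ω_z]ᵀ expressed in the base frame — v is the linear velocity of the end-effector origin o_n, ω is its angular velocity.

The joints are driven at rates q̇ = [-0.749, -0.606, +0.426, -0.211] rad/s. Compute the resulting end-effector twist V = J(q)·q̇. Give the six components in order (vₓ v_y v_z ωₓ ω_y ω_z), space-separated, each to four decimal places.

0.7326 -0.8330 0.1492 0.4689 -0.0767 -1.3697

o_n = [0.8826, 0.6666, -0.1297]
J₁: ẑ×o_n = [-0.6666, 0.8826, 0.0000], ω = ẑ
J2: z=[0.0000, 0.0000, 1.0000] o=[0.3138, 0.1020, 0.3500] → [-0.5647, 0.5687, 0.0000, 0.0000, 0.0000, 1.0000]
J3: z=[0.9563, 0.2924, 0.0000] o=[0.2349, 0.3602, 0.3500] → [-0.1403, 0.4587, 0.1037, 0.9563, 0.2924, 0.0000]
J4: z=[-0.2917, 0.9540, 0.0698] o=[0.4206, 0.4709, -0.3882] → [0.2329, 0.1076, -0.4977, -0.2917, 0.9540, 0.0698]
V = J·q̇ = [0.7326, -0.8330, 0.1492, 0.4689, -0.0767, -1.3697]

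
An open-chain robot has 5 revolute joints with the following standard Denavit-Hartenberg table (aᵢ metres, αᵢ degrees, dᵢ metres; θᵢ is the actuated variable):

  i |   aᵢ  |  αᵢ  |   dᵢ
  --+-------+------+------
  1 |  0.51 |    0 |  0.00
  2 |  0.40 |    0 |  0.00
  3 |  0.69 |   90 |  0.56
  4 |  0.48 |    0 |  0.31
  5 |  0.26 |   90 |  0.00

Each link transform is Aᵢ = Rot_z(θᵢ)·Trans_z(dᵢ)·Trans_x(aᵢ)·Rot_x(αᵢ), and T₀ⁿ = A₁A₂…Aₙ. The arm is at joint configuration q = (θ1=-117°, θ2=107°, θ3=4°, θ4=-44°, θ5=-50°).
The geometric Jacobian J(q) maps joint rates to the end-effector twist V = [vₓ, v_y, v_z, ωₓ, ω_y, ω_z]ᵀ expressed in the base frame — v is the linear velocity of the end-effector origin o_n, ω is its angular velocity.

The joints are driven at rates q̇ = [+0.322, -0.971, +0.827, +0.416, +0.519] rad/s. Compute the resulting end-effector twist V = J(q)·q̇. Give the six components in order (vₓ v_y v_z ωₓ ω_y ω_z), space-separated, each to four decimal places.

o_n = [1.1416, -0.9385, -0.0328]
J₁: ẑ×o_n = [0.9385, 1.1416, -0.0000], ω = ẑ
J2: z=[0.0000, 0.0000, 1.0000] o=[-0.2315, -0.4544, 0.0000] → [0.4841, 1.3731, -0.0000, 0.0000, 0.0000, 1.0000]
J3: z=[0.0000, 0.0000, 1.0000] o=[0.1624, -0.5239, 0.0000] → [0.4146, 0.9792, -0.0000, 0.0000, 0.0000, 1.0000]
J4: z=[-0.1045, -0.9945, 0.0000] o=[0.8486, -0.5960, 0.5600] → [0.5896, -0.0620, 0.3271, -0.1045, -0.9945, 0.0000]
J5: z=[-0.1045, -0.9945, 0.0000] o=[1.1596, -0.9404, 0.2266] → [0.2579, -0.0271, -0.0181, -0.1045, -0.9945, 0.0000]
V = J·q̇ = [0.5542, -0.1958, 0.1267, -0.0977, -0.9299, 0.1780]

0.5542 -0.1958 0.1267 -0.0977 -0.9299 0.1780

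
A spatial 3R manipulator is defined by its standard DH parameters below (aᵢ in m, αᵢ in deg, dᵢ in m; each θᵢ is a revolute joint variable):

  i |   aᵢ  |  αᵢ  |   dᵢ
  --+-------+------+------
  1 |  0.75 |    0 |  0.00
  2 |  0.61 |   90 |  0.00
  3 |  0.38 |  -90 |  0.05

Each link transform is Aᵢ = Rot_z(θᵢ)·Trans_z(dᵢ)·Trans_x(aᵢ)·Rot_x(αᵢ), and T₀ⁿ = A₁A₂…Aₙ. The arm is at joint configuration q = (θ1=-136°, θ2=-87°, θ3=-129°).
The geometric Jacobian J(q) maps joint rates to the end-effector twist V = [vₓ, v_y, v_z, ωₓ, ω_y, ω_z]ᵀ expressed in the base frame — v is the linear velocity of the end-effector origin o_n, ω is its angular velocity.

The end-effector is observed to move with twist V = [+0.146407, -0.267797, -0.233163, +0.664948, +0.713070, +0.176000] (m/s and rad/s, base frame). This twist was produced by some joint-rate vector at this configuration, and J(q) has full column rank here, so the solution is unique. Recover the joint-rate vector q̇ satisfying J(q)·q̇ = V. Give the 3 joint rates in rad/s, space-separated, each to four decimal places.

0.7830 -0.6070 0.9750

o_n = [-0.7766, -0.2315, -0.2953]
J₁: ẑ×o_n = [0.2315, -0.7766, 0.0000], ω = ẑ
J2: z=[0.0000, 0.0000, 1.0000] o=[-0.5395, -0.5210, 0.0000] → [-0.2895, -0.2371, 0.0000, 0.0000, 0.0000, 1.0000]
J3: z=[0.6820, 0.7314, 0.0000] o=[-0.9856, -0.1050, 0.0000] → [-0.2160, 0.2014, -0.2391, 0.6820, 0.7314, 0.0000]
q̇ = J⁺·V = [0.7830, -0.6070, 0.9750]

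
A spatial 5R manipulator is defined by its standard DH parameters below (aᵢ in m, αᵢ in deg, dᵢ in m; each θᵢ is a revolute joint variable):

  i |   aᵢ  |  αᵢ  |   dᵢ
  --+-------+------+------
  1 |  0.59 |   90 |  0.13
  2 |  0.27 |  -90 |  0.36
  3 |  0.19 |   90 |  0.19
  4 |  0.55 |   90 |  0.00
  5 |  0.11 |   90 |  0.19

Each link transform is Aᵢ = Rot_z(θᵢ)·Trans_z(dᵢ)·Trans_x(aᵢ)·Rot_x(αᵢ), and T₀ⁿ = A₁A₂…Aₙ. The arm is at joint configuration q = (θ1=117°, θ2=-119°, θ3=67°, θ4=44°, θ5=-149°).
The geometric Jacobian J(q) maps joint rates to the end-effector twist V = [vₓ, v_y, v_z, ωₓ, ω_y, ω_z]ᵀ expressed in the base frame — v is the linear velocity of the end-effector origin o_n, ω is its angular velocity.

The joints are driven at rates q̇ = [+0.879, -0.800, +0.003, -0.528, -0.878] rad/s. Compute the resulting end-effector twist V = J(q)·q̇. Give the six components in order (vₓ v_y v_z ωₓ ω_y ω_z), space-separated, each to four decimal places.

-0.1062 -1.1676 -0.0266 -0.8078 0.6054 1.2049

o_n = [-0.5428, 0.4920, -0.4619]
J₁: ẑ×o_n = [-0.4920, -0.5428, 0.0000], ω = ẑ
J2: z=[0.8910, 0.4540, 0.0000] o=[-0.2679, 0.5257, 0.1300] → [-0.2687, 0.5274, 0.0948, 0.8910, 0.4540, 0.0000]
J3: z=[-0.3971, 0.7793, -0.4848] o=[0.1123, 0.5725, -0.1061] → [-0.3163, 0.1763, 0.5425, -0.3971, 0.7793, -0.4848]
J4: z=[0.5507, -0.2202, -0.8051] o=[-0.1026, 0.6091, -0.2632] → [-0.0505, 0.4639, -0.1614, 0.5507, -0.2202, -0.8051]
J5: z=[-0.2244, -0.9681, 0.1113] o=[-0.5448, 0.6747, -0.5836] → [-0.0975, 0.0275, 0.0429, -0.2244, -0.9681, 0.1113]
V = J·q̇ = [-0.1062, -1.1676, -0.0266, -0.8078, 0.6054, 1.2049]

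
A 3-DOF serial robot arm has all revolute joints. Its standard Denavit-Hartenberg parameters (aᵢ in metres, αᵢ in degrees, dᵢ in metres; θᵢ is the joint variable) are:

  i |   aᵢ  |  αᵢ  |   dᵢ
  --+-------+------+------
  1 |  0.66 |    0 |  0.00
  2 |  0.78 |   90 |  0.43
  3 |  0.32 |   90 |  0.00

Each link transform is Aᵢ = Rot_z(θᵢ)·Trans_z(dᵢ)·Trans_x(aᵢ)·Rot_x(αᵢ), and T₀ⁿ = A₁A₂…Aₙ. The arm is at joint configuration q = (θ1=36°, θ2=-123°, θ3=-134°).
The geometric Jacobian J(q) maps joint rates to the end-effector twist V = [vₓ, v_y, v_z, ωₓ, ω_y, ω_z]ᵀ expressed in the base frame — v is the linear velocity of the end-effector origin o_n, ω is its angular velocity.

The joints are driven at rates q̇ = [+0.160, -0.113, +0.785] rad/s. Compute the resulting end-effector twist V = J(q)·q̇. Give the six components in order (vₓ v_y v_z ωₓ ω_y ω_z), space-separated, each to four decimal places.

-0.0264 -0.0936 -0.1745 -0.7839 -0.0411 0.0470

o_n = [0.5631, -0.1690, 0.1998]
J₁: ẑ×o_n = [0.1690, 0.5631, -0.0000], ω = ẑ
J2: z=[0.0000, 0.0000, 1.0000] o=[0.5340, 0.3879, 0.0000] → [0.5569, 0.0292, -0.0000, 0.0000, 0.0000, 1.0000]
J3: z=[-0.9986, -0.0523, 0.0000] o=[0.5748, -0.3910, 0.4300] → [0.0120, -0.2299, -0.2223, -0.9986, -0.0523, 0.0000]
V = J·q̇ = [-0.0264, -0.0936, -0.1745, -0.7839, -0.0411, 0.0470]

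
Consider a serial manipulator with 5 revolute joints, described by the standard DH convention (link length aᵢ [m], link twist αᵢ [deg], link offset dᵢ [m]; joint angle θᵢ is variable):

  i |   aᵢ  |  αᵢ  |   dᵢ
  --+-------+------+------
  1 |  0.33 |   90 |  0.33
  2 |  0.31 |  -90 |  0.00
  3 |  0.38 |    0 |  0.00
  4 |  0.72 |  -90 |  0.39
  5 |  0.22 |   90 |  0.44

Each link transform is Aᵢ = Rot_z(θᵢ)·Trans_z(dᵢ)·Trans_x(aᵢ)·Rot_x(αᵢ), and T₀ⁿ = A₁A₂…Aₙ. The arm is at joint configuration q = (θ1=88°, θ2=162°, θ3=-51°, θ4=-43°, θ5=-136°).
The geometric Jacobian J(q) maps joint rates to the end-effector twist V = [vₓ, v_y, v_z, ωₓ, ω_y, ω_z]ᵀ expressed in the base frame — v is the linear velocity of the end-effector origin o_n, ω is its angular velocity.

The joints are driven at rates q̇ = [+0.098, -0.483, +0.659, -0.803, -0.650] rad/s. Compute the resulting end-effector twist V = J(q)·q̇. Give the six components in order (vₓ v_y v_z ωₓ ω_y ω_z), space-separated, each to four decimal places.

-0.1300 -0.0953 0.6507 -0.5049 0.6792 0.0346

o_n = [0.8600, -0.7707, 0.1070]
J₁: ẑ×o_n = [0.7707, 0.8600, -0.0000], ω = ẑ
J2: z=[0.9994, -0.0349, 0.0000] o=[0.0115, 0.3298, 0.3300] → [0.0078, 0.2229, -1.0702, 0.9994, -0.0349, 0.0000]
J3: z=[-0.0108, -0.3088, -0.9511] o=[0.0012, 0.0352, 0.4258] → [-0.6679, -0.8202, 0.2739, -0.0108, -0.3088, -0.9511]
J4: z=[-0.0108, -0.3088, -0.9511] o=[0.2884, -0.2025, 0.4997] → [-0.4191, -0.5478, 0.1827, -0.0108, -0.3088, -0.9511]
J5: z=[0.0366, -0.9506, 0.3083] o=[1.0037, -0.3002, 0.1133] → [0.1510, -0.0441, -0.1538, 0.0366, -0.9506, 0.3083]
V = J·q̇ = [-0.1300, -0.0953, 0.6507, -0.5049, 0.6792, 0.0346]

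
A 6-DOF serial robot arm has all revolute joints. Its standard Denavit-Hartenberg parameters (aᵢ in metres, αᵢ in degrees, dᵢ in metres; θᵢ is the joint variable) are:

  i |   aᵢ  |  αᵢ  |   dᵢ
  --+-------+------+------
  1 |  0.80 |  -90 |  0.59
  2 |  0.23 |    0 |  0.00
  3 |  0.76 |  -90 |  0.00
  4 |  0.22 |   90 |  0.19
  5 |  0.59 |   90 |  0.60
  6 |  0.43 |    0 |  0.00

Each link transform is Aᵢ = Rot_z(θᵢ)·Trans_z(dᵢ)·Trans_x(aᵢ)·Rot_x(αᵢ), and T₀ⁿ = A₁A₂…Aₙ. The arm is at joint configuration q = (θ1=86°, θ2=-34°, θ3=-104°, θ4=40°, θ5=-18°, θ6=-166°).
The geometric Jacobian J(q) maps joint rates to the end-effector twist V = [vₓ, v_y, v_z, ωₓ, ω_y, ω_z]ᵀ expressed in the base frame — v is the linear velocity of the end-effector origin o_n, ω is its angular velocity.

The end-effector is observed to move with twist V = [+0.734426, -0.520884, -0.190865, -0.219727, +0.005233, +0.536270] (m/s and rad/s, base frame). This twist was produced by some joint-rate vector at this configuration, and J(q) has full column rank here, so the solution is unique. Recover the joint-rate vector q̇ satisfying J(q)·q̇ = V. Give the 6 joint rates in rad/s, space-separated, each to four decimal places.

o_n = [-0.1283, 0.0707, 1.7390]
J₁: ẑ×o_n = [-0.0707, -0.1283, 0.0000], ω = ẑ
J2: z=[-0.9976, 0.0698, 0.0000] o=[0.0558, 0.7981, 0.5900] → [0.0801, 1.1462, 0.7384, -0.9976, 0.0698, 0.0000]
J3: z=[-0.9976, 0.0698, 0.0000] o=[0.0691, 0.9883, 0.7186] → [0.0712, 1.0179, 0.9291, -0.9976, 0.0698, 0.0000]
J4: z=[0.0467, 0.6675, 0.7431] o=[0.0297, 0.4249, 1.2272] → [0.6048, -0.1413, 0.0889, 0.0467, 0.6675, 0.7431]
J5: z=[-0.7975, -0.4231, 0.4301] o=[0.1709, 0.4169, 1.4811] → [0.0398, 0.0770, 0.1495, -0.7975, -0.4231, 0.4301]
J6: z=[-0.2303, -0.4455, -0.8652] o=[0.0214, -0.3025, 1.8913] → [0.3907, 0.0944, -0.1526, -0.2303, -0.4455, -0.8652]
q̇ = J⁺·V = [0.0990, -0.5460, 0.1310, 0.8660, 0.6790, 0.5760]

0.0990 -0.5460 0.1310 0.8660 0.6790 0.5760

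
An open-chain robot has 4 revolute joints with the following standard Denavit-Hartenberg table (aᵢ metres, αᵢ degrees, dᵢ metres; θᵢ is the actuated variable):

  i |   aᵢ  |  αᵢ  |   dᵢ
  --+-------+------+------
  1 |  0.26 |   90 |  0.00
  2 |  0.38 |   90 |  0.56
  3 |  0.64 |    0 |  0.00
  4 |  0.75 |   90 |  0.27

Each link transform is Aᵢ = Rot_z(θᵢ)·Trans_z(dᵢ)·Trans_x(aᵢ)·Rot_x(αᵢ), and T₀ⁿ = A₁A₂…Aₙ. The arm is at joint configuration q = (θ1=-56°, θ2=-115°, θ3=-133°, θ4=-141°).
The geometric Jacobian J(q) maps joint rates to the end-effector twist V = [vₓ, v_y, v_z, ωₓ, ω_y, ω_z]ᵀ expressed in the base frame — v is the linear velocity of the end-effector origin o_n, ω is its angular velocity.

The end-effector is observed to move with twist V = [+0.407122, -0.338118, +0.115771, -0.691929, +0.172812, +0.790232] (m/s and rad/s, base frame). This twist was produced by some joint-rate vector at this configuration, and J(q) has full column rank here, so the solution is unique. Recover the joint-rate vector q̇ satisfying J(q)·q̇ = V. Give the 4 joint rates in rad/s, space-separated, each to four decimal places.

o_n = [-0.6869, -0.4839, 0.1179]
J₁: ẑ×o_n = [0.4839, -0.6869, 0.0000], ω = ẑ
J2: z=[-0.8290, -0.5592, 0.0000] o=[0.1454, -0.2155, 0.0000] → [-0.0659, 0.0977, -0.2429, -0.8290, -0.5592, 0.0000]
J3: z=[-0.5068, 0.7514, 0.4226] o=[-0.4087, -0.3956, -0.3444] → [0.3847, 0.1167, 0.2539, -0.5068, 0.7514, 0.4226]
J4: z=[-0.5068, 0.7514, 0.4226] o=[0.0825, -0.2867, 0.0512] → [0.1334, -0.2914, 0.6781, -0.5068, 0.7514, 0.4226]
q̇ = J⁺·V = [0.5430, 0.4770, 0.3890, 0.1960]

0.5430 0.4770 0.3890 0.1960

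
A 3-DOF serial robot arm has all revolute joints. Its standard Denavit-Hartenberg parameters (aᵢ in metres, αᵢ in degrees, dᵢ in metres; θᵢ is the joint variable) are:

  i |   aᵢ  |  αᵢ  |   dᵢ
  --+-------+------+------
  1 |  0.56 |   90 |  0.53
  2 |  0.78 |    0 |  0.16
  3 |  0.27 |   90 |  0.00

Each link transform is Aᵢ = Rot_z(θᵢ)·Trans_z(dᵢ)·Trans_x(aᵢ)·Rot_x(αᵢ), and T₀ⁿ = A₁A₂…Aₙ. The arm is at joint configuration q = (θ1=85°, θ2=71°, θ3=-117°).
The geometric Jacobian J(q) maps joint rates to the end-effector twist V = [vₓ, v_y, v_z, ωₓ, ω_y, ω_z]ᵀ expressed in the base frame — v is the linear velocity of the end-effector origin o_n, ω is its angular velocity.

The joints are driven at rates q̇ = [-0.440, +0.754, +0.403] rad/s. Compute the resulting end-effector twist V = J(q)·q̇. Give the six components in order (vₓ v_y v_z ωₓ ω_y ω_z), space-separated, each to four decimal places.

0.4040 -0.4386 0.4085 1.1526 -0.1008 -0.4400

o_n = [0.2467, 0.9837, 1.0733]
J₁: ẑ×o_n = [-0.9837, 0.2467, 0.0000], ω = ẑ
J2: z=[0.9962, -0.0872, 0.0000] o=[0.0488, 0.5579, 0.5300] → [-0.0474, -0.5412, 0.4415, 0.9962, -0.0872, 0.0000]
J3: z=[0.9962, -0.0872, 0.0000] o=[0.2303, 0.7969, 1.2675] → [0.0169, 0.1935, 0.1876, 0.9962, -0.0872, 0.0000]
V = J·q̇ = [0.4040, -0.4386, 0.4085, 1.1526, -0.1008, -0.4400]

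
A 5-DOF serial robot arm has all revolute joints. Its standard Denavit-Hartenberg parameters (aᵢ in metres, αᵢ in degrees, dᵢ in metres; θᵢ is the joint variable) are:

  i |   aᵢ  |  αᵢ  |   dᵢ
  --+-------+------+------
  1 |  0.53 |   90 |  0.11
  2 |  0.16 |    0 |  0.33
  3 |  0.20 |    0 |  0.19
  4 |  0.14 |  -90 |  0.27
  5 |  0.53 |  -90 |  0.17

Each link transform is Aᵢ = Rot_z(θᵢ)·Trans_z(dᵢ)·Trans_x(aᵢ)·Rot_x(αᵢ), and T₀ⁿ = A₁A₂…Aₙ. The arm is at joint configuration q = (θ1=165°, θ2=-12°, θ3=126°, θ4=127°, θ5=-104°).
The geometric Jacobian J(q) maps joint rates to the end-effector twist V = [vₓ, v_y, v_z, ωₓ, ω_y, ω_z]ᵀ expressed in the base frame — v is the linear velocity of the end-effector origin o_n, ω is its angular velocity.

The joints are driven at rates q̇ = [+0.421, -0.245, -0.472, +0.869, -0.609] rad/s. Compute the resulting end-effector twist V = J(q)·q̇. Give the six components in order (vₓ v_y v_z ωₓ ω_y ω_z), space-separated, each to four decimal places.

o_n = [-0.3851, 1.4534, 0.1667]
J₁: ẑ×o_n = [-1.4534, -0.3851, 0.0000], ω = ẑ
J2: z=[0.2588, 0.9659, 0.0000] o=[-0.5119, 0.1372, 0.1100] → [0.0548, -0.0147, 0.2181, 0.2588, 0.9659, 0.0000]
J3: z=[0.2588, 0.9659, 0.0000] o=[-0.5777, 0.4964, 0.0767] → [0.0869, -0.0233, 0.0616, 0.2588, 0.9659, 0.0000]
J4: z=[0.2588, 0.9659, 0.0000] o=[-0.4500, 0.6589, 0.2594] → [-0.0896, 0.0240, 0.1430, 0.2588, 0.9659, 0.0000]
J5: z=[-0.8448, 0.2264, -0.4848] o=[-0.3145, 0.9021, 0.1370] → [0.2740, 0.0593, -0.4498, -0.8448, 0.2264, -0.4848]
V = J·q̇ = [-0.9111, -0.1628, 0.3156, 0.5538, 0.0090, 0.7162]

-0.9111 -0.1628 0.3156 0.5538 0.0090 0.7162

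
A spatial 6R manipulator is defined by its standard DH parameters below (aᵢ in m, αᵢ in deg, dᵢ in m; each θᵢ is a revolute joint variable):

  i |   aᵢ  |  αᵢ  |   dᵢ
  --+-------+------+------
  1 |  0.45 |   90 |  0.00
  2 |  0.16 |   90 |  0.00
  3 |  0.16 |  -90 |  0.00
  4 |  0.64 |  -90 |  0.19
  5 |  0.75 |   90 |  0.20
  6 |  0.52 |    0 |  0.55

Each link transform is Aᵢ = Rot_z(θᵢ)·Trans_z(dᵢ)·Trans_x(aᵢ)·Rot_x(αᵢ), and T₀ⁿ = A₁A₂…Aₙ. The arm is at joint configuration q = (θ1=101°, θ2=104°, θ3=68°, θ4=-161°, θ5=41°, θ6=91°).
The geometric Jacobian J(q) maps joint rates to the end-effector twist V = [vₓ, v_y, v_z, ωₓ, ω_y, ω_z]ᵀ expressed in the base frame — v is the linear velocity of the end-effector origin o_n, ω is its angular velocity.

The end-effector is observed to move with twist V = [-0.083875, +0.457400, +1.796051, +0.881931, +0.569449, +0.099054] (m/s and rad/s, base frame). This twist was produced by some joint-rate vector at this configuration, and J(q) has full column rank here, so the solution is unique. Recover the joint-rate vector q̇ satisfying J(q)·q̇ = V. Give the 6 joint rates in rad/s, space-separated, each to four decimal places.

-0.0500 0.7330 0.6880 0.4100 -0.1790 -0.4850

o_n = [-1.2621, 1.4755, -0.0571]
J₁: ẑ×o_n = [-1.4755, -1.2621, 0.0000], ω = ẑ
J2: z=[0.9816, 0.1908, 0.0000] o=[-0.0859, 0.4417, 0.0000] → [-0.0109, 0.0560, 1.2392, 0.9816, 0.1908, 0.0000]
J3: z=[-0.1851, 0.9525, 0.2419] o=[-0.0785, 0.4037, 0.1552] → [-0.4615, -0.3256, 0.9289, -0.1851, 0.9525, 0.2419]
J4: z=[0.3249, 0.2917, -0.8996] o=[0.0699, 0.4178, 0.2134] → [0.8727, 1.2862, 0.7322, 0.3249, 0.2917, -0.8996]
J5: z=[0.1269, 0.9292, 0.3471] o=[-0.4682, 0.6185, -0.1271] → [-0.2324, -0.2844, 0.8465, 0.1269, 0.9292, 0.3471]
J6: z=[-0.3696, 0.3690, -0.8528] o=[-1.1331, 0.7892, 0.2351] → [0.4774, 0.0020, -0.2061, -0.3696, 0.3690, -0.8528]
q̇ = J⁺·V = [-0.0500, 0.7330, 0.6880, 0.4100, -0.1790, -0.4850]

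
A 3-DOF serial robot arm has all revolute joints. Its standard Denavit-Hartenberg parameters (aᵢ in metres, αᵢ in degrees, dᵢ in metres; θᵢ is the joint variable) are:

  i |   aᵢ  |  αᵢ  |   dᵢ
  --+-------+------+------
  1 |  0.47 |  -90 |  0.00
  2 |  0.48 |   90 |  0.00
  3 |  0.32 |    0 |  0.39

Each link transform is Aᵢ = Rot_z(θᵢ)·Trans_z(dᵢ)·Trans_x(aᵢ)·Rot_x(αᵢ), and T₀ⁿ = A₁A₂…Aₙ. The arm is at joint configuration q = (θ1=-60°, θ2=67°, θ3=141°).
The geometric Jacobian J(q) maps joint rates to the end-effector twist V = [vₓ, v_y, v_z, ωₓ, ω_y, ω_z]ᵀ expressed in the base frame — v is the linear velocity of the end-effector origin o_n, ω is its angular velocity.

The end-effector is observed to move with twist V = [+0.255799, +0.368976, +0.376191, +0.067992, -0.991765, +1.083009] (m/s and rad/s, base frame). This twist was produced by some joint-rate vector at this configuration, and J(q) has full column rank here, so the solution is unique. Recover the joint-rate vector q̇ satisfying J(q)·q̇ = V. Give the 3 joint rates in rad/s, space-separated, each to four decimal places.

0.7040 -0.4370 0.9700

o_n = [0.6341, -0.6955, -0.0605]
J₁: ẑ×o_n = [0.6955, 0.6341, -0.0000], ω = ẑ
J2: z=[0.8660, 0.5000, 0.0000] o=[0.2350, -0.4070, 0.0000] → [-0.0303, 0.0524, -0.4494, 0.8660, 0.5000, 0.0000]
J3: z=[0.4603, -0.7972, 0.3907] o=[0.3288, -0.5695, -0.4418] → [-0.2547, -0.0562, 0.1854, 0.4603, -0.7972, 0.3907]
q̇ = J⁺·V = [0.7040, -0.4370, 0.9700]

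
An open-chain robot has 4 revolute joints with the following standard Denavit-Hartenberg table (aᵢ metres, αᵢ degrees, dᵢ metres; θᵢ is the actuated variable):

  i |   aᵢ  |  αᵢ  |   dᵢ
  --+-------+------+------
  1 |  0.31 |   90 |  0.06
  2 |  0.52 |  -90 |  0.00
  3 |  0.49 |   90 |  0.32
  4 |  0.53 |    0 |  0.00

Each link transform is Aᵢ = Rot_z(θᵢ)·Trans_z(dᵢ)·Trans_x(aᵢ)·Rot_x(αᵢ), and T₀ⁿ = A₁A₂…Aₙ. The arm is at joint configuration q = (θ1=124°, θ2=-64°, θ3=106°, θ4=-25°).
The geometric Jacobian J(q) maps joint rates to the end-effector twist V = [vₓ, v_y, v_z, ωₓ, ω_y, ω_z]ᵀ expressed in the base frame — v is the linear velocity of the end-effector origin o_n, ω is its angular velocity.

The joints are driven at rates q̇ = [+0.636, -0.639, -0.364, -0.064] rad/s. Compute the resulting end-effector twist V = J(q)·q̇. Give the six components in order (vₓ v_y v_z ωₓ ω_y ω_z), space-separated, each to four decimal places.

o_n = [-1.0568, -0.1013, -0.1249]
J₁: ẑ×o_n = [0.1013, -1.0568, 0.0000], ω = ẑ
J2: z=[0.8290, 0.5592, 0.0000] o=[-0.1733, 0.2570, 0.0600] → [-0.1034, 0.1533, 0.1970, 0.8290, 0.5592, 0.0000]
J3: z=[-0.5026, 0.7451, 0.4384] o=[-0.3008, 0.4460, -0.4074] → [0.4504, -0.1894, 0.8384, -0.5026, 0.7451, 0.4384]
J4: z=[-0.4642, 0.1952, -0.8640] o=[-0.8190, 0.3720, -0.1457] → [-0.4048, 0.2151, 0.2661, -0.4642, 0.1952, -0.8640]
V = J·q̇ = [-0.0076, -0.7149, -0.4481, -0.3171, -0.6410, 0.5317]

-0.0076 -0.7149 -0.4481 -0.3171 -0.6410 0.5317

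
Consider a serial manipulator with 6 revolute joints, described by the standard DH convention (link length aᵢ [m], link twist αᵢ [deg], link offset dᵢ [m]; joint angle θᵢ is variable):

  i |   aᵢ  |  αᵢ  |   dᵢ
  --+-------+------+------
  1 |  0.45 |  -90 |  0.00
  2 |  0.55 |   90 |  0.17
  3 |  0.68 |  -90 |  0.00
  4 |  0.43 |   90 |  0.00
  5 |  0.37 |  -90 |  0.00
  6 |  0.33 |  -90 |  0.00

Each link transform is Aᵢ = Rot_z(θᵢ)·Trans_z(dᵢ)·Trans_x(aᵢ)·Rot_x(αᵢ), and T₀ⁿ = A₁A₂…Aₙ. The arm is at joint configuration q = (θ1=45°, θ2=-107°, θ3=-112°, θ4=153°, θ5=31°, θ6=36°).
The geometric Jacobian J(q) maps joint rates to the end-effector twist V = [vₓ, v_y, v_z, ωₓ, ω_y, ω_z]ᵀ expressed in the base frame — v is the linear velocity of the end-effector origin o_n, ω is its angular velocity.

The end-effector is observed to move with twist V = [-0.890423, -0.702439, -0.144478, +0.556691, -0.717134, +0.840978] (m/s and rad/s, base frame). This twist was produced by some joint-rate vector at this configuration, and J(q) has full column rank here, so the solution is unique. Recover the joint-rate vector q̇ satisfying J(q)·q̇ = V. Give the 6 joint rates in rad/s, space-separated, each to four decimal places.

0.1330 -0.4570 -0.1490 0.5710 0.0210 0.2960

o_n = [0.0875, 0.5182, 0.9953]
J₁: ẑ×o_n = [-0.5182, 0.0875, 0.0000], ω = ẑ
J2: z=[-0.7071, 0.7071, 0.0000] o=[0.3182, 0.3182, 0.0000] → [0.7038, 0.7038, 0.0217, -0.7071, 0.7071, 0.0000]
J3: z=[-0.6762, -0.6762, -0.2924] o=[0.0843, 0.3247, 0.5260] → [-0.2608, 0.3165, -0.1287, -0.6762, -0.6762, -0.2924]
J4: z=[0.0732, -0.4566, 0.8867] o=[0.5828, -0.0685, 0.2824] → [-0.8457, -0.4913, -0.1832, 0.0732, -0.4566, 0.8867]
J5: z=[0.9353, 0.3400, 0.0979] o=[0.4339, 0.2851, 0.4767] → [0.1535, -0.5190, 0.3359, 0.9353, 0.3400, 0.0979]
J6: z=[0.2410, -0.8148, 0.5273] o=[0.3381, 0.4588, 0.7890] → [-0.1995, -0.1819, -0.1898, 0.2410, -0.8148, 0.5273]
q̇ = J⁺·V = [0.1330, -0.4570, -0.1490, 0.5710, 0.0210, 0.2960]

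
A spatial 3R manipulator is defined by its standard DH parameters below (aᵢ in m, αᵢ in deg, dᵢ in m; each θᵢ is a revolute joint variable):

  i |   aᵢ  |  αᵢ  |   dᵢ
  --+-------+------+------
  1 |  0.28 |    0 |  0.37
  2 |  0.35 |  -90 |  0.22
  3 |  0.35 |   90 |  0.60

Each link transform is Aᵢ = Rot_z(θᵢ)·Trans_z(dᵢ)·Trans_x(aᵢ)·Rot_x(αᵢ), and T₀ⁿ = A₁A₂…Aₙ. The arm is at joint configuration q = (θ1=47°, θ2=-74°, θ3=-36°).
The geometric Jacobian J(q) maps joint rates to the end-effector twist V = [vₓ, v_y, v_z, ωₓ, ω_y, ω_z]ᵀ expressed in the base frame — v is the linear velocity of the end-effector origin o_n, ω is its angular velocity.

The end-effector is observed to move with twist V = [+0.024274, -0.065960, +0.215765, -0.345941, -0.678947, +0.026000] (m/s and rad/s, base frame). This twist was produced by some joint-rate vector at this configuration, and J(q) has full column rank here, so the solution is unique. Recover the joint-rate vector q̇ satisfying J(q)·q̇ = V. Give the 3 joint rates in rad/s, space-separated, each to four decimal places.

-0.8320 0.8580 -0.7620

o_n = [1.0275, 0.4519, 0.7957]
J₁: ẑ×o_n = [-0.4519, 1.0275, 0.0000], ω = ẑ
J2: z=[0.0000, 0.0000, 1.0000] o=[0.1910, 0.2048, 0.3700] → [-0.2472, 0.8365, 0.0000, 0.0000, 0.0000, 1.0000]
J3: z=[0.4540, 0.8910, 0.0000] o=[0.5028, 0.0459, 0.5900] → [0.1833, -0.0934, -0.2832, 0.4540, 0.8910, 0.0000]
q̇ = J⁺·V = [-0.8320, 0.8580, -0.7620]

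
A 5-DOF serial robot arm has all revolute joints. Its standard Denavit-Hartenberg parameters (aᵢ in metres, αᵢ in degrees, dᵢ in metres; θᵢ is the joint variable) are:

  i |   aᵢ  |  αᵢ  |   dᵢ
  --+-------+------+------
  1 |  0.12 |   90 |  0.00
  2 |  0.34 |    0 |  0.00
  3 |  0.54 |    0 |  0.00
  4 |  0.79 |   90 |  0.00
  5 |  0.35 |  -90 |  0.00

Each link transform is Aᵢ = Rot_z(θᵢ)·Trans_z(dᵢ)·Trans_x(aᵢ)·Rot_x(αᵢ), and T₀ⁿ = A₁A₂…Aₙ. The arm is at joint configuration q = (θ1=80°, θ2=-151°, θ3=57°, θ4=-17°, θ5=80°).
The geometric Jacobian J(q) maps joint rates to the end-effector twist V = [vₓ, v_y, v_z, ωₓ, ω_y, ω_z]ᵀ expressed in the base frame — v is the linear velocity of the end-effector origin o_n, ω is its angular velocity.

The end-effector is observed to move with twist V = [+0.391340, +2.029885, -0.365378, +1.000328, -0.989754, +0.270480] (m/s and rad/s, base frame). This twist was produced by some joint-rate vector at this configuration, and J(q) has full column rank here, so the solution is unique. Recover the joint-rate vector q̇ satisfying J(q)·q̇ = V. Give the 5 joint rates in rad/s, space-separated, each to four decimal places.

o_n = [0.2492, -0.5719, -1.4978]
J₁: ẑ×o_n = [0.5719, 0.2492, -0.0000], ω = ẑ
J2: z=[0.9848, -0.1736, 0.0000] o=[0.0208, 0.1182, 0.0000] → [0.2601, 1.4750, -0.6399, 0.9848, -0.1736, 0.0000]
J3: z=[0.9848, -0.1736, 0.0000] o=[-0.0308, -0.1747, -0.1648] → [0.2315, 1.3127, -0.3426, 0.9848, -0.1736, 0.0000]
J4: z=[0.9848, -0.1736, 0.0000] o=[-0.0373, -0.2118, -0.7035] → [0.1379, 0.7822, -0.3049, 0.9848, -0.1736, 0.0000]
J5: z=[-0.1621, -0.9194, 0.3584] o=[-0.0865, -0.4906, -1.4410] → [0.0813, 0.1111, 0.3218, -0.1621, -0.9194, 0.3584]
q̇ = J⁺·V = [-0.0370, 0.7520, 0.9760, -0.5710, 0.8580]

-0.0370 0.7520 0.9760 -0.5710 0.8580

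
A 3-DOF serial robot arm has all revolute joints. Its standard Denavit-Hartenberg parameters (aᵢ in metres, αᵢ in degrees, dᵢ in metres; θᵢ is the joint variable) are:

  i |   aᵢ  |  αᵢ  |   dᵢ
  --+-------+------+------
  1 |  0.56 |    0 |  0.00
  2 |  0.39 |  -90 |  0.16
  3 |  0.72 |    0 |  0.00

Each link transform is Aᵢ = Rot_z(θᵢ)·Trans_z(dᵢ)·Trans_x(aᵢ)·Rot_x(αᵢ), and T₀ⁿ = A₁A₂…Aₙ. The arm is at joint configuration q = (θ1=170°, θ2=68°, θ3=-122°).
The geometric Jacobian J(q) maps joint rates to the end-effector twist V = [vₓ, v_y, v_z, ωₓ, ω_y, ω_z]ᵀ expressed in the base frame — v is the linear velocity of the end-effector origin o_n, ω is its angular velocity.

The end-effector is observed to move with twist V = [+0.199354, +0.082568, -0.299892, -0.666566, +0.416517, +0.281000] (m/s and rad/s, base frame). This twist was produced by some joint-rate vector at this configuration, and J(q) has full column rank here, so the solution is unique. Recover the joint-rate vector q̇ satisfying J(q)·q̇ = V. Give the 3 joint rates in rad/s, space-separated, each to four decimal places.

o_n = [-0.5560, 0.0901, 0.7706]
J₁: ẑ×o_n = [-0.0901, -0.5560, 0.0000], ω = ẑ
J2: z=[0.0000, 0.0000, 1.0000] o=[-0.5515, 0.0972, 0.0000] → [0.0072, -0.0045, 0.0000, 0.0000, 0.0000, 1.0000]
J3: z=[0.8480, -0.5299, 0.0000] o=[-0.7582, -0.2335, 0.1600] → [-0.3236, -0.5178, 0.3815, 0.8480, -0.5299, 0.0000]
q̇ = J⁺·V = [0.5860, -0.3050, -0.7860]

0.5860 -0.3050 -0.7860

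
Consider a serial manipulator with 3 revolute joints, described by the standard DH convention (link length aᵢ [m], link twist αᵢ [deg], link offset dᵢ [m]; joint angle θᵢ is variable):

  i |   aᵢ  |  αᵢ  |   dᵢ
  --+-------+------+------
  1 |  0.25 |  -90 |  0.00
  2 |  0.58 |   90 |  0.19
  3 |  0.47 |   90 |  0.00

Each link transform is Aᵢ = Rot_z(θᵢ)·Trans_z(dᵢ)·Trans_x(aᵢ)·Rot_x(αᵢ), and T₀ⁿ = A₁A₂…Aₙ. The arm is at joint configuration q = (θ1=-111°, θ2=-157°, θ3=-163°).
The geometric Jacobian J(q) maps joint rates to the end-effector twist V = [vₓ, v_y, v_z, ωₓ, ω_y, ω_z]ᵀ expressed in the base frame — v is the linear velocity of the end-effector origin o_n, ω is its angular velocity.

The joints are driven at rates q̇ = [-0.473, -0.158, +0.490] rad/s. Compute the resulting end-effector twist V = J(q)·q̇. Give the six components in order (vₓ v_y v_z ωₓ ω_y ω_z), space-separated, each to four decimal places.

-0.2468 0.1431 0.0073 -0.0789 0.2354 -0.9240

o_n = [0.0026, -0.1401, 0.0510]
J₁: ẑ×o_n = [0.1401, 0.0026, -0.0000], ω = ẑ
J2: z=[0.9336, -0.3584, 0.0000] o=[-0.0896, -0.2334, 0.0000] → [-0.0183, -0.0476, 0.1202, 0.9336, -0.3584, 0.0000]
J3: z=[0.1400, 0.3648, -0.9205] o=[0.2791, 0.1969, 0.2266] → [-0.3743, 0.2792, 0.0537, 0.1400, 0.3648, -0.9205]
V = J·q̇ = [-0.2468, 0.1431, 0.0073, -0.0789, 0.2354, -0.9240]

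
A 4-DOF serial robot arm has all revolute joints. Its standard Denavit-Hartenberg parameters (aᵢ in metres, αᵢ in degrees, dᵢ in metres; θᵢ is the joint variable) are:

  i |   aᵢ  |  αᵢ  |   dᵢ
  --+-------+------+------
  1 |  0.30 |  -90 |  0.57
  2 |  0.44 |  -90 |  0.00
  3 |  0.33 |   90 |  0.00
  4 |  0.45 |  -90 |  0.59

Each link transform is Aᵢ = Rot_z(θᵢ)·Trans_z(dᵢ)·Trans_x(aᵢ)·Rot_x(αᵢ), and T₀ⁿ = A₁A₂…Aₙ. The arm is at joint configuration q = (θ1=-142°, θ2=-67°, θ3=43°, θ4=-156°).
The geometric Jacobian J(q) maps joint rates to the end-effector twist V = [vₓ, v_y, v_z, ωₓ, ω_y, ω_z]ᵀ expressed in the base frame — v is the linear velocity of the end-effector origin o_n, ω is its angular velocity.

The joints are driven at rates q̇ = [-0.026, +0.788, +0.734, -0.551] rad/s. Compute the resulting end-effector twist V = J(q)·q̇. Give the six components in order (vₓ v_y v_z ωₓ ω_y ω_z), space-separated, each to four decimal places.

o_n = [-0.0450, -0.6530, 1.3623]
J₁: ẑ×o_n = [0.6530, -0.0450, 0.0000], ω = ẑ
J2: z=[0.6157, -0.7880, 0.0000] o=[-0.2364, -0.1847, 0.5700] → [-0.6244, -0.4878, -0.1375, 0.6157, -0.7880, 0.0000]
J3: z=[-0.7254, -0.5667, -0.3907] o=[-0.3719, -0.2905, 0.9750] → [-0.3611, 0.1532, 0.4481, -0.7254, -0.5667, -0.3907]
J4: z=[0.2403, -0.7404, 0.6278] o=[-0.5848, -0.1713, 1.1972] → [0.1801, 0.2991, 0.2838, 0.2403, -0.7404, 0.6278]
V = J·q̇ = [-0.8733, -0.4356, 0.0642, -0.1797, -0.6290, -0.6587]

-0.8733 -0.4356 0.0642 -0.1797 -0.6290 -0.6587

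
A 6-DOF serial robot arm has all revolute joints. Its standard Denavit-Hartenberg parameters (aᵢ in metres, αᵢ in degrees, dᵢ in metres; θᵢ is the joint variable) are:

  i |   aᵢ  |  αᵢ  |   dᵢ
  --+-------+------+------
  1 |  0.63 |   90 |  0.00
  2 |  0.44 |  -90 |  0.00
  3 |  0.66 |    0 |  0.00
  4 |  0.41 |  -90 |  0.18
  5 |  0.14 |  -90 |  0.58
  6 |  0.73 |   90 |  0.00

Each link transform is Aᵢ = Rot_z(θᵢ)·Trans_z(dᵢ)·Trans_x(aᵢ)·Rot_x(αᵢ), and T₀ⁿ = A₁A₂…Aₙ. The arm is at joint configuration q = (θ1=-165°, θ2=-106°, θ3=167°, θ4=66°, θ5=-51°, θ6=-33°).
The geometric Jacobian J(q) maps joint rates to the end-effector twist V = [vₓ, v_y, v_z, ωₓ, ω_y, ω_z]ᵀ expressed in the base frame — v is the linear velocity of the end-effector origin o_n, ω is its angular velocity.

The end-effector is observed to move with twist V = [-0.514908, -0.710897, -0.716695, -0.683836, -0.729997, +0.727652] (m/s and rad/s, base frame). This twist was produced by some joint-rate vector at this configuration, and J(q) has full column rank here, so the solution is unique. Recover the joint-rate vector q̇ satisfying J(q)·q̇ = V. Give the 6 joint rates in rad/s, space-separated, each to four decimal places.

0.5650 0.4940 0.9210 -0.6200 -0.9270 -0.7480

o_n = [-1.6027, 0.7563, -0.2550]
J₁: ẑ×o_n = [-0.7563, -1.6027, 0.0000], ω = ẑ
J2: z=[-0.2588, 0.9659, 0.0000] o=[-0.6085, -0.1631, 0.0000] → [-0.2463, -0.0660, 0.7223, -0.2588, 0.9659, 0.0000]
J3: z=[-0.9285, -0.2488, -0.2756] o=[-0.4914, -0.1317, -0.4230] → [0.2030, 0.4623, -1.1010, -0.9285, -0.2488, -0.2756]
J4: z=[-0.9285, -0.2488, -0.2756] o=[-0.6242, -0.3210, 0.1952] → [0.4089, -0.1483, -1.2437, -0.9285, -0.2488, -0.2756]
J5: z=[0.0569, 0.6383, -0.7677] o=[-0.9418, -0.0671, 0.3828] → [0.2250, 0.5436, 0.4687, 0.0569, 0.6383, -0.7677]
J6: z=[0.2992, 0.7227, 0.6230] o=[-1.0421, 0.3403, -0.0415] → [-0.4135, -0.2854, 0.5296, 0.2992, 0.7227, 0.6230]
q̇ = J⁺·V = [0.5650, 0.4940, 0.9210, -0.6200, -0.9270, -0.7480]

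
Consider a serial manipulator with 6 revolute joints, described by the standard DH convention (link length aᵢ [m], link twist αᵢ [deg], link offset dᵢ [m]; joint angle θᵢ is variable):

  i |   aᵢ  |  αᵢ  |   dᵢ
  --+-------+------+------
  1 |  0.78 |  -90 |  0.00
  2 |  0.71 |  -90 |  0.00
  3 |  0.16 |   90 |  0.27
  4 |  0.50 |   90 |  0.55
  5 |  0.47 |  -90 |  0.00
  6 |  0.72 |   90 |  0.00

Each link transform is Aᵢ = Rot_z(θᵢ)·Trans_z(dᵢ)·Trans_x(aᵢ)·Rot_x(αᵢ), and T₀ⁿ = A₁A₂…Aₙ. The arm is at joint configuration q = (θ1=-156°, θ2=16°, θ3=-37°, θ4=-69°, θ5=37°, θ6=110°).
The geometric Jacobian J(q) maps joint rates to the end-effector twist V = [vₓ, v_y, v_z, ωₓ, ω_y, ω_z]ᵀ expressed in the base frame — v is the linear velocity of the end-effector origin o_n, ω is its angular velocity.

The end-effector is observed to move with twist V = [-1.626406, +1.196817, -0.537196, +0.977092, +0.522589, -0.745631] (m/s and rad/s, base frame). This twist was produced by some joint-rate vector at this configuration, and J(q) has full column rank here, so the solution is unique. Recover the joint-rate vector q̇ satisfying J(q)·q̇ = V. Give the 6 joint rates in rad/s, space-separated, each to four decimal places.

-0.7770 0.0360 0.3060 0.1510 0.8750 0.5020

o_n = [-1.2548, -1.8389, -0.1935]
J₁: ẑ×o_n = [1.8389, -1.2548, 0.0000], ω = ẑ
J2: z=[0.4067, -0.9135, 0.0000] o=[-0.7126, -0.3173, 0.0000] → [0.1768, 0.0787, -1.1143, 0.4067, -0.9135, 0.0000]
J3: z=[0.2518, 0.1121, -0.9613] o=[-1.3361, -0.5949, -0.1957] → [-1.1956, -0.0787, -0.3224, 0.2518, 0.1121, -0.9613]
J4: z=[0.8533, -0.4943, 0.1659] o=[-1.3411, -0.7025, -0.4905] → [0.0417, -0.2391, -0.9271, 0.8533, -0.4943, 0.1659]
J5: z=[0.3360, 0.7646, 0.5500] o=[-1.0711, -1.1812, 0.0100] → [0.2062, -0.0326, -0.0806, 0.3360, 0.7646, 0.5500]
J6: z=[0.9214, -0.1459, -0.3601] o=[-0.9794, -1.4762, 0.3642] → [-0.0493, 0.6130, -0.3744, 0.9214, -0.1459, -0.3601]
q̇ = J⁺·V = [-0.7770, 0.0360, 0.3060, 0.1510, 0.8750, 0.5020]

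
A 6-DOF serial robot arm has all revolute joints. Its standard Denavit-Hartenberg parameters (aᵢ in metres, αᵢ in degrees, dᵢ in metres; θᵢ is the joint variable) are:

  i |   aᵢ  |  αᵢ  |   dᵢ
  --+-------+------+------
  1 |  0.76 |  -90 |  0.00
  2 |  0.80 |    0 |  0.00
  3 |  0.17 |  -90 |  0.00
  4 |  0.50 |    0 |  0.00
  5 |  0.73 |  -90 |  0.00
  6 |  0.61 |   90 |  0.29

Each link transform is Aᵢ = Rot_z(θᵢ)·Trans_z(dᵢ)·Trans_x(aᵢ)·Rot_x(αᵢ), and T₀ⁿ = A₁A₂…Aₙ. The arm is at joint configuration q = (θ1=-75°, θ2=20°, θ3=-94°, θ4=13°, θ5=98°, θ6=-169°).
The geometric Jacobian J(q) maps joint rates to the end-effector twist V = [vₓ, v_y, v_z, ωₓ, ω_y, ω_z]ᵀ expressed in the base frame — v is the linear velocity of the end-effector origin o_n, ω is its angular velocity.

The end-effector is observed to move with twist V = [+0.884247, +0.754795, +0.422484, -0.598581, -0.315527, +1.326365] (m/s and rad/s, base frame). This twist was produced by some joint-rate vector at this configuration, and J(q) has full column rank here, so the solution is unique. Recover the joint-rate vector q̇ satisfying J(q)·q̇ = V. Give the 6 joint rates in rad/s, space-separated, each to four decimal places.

0.4700 -0.1670 -0.1610 -0.3510 0.2590 -0.9260

o_n = [0.3179, -1.6926, 0.0206]
J₁: ẑ×o_n = [1.6926, 0.3179, -0.0000], ω = ẑ
J2: z=[0.9659, 0.2588, 0.0000] o=[0.1967, -0.7341, 0.0000] → [0.0053, -0.0199, -0.9572, 0.9659, 0.2588, 0.0000]
J3: z=[0.9659, 0.2588, 0.0000] o=[0.3913, -1.4602, -0.2736] → [0.0761, -0.2842, -0.2054, 0.9659, 0.2588, 0.0000]
J4: z=[0.2488, -0.9285, -0.2756] o=[0.4034, -1.5055, -0.1102] → [-0.1730, -0.0090, -0.1260, 0.2488, -0.9285, -0.2756]
J5: z=[0.2488, -0.9285, -0.2756] o=[0.3295, -1.6643, 0.3581] → [0.3056, 0.0872, -0.0178, 0.2488, -0.9285, -0.2756]
J6: z=[0.2796, 0.3413, -0.8974] o=[-0.3474, -1.7711, 0.1066] → [0.0410, -0.5730, -0.2051, 0.2796, 0.3413, -0.8974]
q̇ = J⁺·V = [0.4700, -0.1670, -0.1610, -0.3510, 0.2590, -0.9260]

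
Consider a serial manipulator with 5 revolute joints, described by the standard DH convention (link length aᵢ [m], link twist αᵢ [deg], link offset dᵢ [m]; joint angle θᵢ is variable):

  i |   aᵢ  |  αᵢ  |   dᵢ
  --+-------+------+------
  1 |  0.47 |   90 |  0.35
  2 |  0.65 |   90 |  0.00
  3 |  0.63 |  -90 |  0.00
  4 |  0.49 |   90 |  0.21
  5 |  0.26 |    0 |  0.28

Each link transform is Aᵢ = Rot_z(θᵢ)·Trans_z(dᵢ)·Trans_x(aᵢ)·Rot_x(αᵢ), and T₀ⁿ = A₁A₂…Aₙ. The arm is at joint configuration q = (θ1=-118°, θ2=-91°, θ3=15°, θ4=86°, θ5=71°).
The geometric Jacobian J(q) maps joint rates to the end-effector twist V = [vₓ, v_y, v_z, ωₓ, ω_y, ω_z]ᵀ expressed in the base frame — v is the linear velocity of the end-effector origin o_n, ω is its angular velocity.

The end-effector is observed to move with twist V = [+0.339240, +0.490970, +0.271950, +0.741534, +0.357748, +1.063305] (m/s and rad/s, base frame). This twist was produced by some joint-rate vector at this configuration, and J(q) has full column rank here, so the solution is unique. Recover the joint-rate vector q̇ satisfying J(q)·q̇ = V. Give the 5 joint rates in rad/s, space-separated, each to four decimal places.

o_n = [-1.0744, -0.5594, -1.1085]
J₁: ẑ×o_n = [0.5594, -1.0744, 0.0000], ω = ẑ
J2: z=[-0.8829, 0.4695, 0.0000] o=[-0.2207, -0.4150, 0.3500] → [-0.6847, -1.2878, 0.5283, -0.8829, 0.4695, 0.0000]
J3: z=[0.4694, 0.8828, 0.0175] o=[-0.2153, -0.4050, -0.2999] → [-0.7112, 0.3646, 0.6859, 0.4694, 0.8828, 0.0175]
J4: z=[-0.8550, 0.4495, 0.2588] o=[-0.3543, -0.3190, -0.9083] → [-0.0278, -0.3575, 0.5292, -0.8550, 0.4495, 0.2588]
J5: z=[-0.1873, 0.1976, -0.9622] o=[-0.7708, -0.6515, -0.8955] → [0.0465, 0.2522, 0.0427, -0.1873, 0.1976, -0.9622]
q̇ = J⁺·V = [0.5310, -0.8380, 0.7020, 0.4740, -0.4130]

0.5310 -0.8380 0.7020 0.4740 -0.4130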